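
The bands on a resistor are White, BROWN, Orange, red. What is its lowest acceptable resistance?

89180 Ω

White → 9 (first significant figure)
Brown → 1 (second significant figure)
Orange → ×10^3 multiplier
Red → ±2% tolerance
91 × 1000 = 91000 Ω
Lowest = 91000 × (1 − 2/100) = 89180 Ω.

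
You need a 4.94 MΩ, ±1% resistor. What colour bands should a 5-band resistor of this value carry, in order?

yellow, white, yellow, yellow, brown

4940000 Ω = 494 × 10^4.
4 → yellow
9 → white
4 → yellow
Multiplier 10^4 → yellow.
±1% tolerance → brown.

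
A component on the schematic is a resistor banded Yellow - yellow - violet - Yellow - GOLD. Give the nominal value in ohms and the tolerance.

Yellow → 4 (first significant figure)
Yellow → 4 (second significant figure)
Violet → 7 (third significant figure)
Yellow → ×10^4 multiplier
Gold → ±5% tolerance
447 × 10000 = 4470000 Ω

4470000 Ω ±5%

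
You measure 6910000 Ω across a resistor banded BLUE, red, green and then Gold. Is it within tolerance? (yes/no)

Blue → 6 (first significant figure)
Red → 2 (second significant figure)
Green → ×10^5 multiplier
Gold → ±5% tolerance
62 × 100000 = 6200000 Ω
Allowed range: 5890000 Ω to 6510000 Ω.
6910000 Ω lies outside that range.

no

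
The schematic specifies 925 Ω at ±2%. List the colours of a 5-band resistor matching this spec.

925 Ω = 925 × 10^0.
9 → white
2 → red
5 → green
Multiplier 10^0 → black.
±2% tolerance → red.

white, red, green, black, red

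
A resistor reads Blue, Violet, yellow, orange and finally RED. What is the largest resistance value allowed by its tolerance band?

687480 Ω

Blue → 6 (first significant figure)
Violet → 7 (second significant figure)
Yellow → 4 (third significant figure)
Orange → ×10^3 multiplier
Red → ±2% tolerance
674 × 1000 = 674000 Ω
Largest = 674000 × (1 + 2/100) = 687480 Ω.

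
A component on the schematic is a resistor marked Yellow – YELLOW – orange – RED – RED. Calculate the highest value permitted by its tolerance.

45186 Ω

Yellow → 4 (first significant figure)
Yellow → 4 (second significant figure)
Orange → 3 (third significant figure)
Red → ×10^2 multiplier
Red → ±2% tolerance
443 × 100 = 44300 Ω
Highest = 44300 × (1 + 2/100) = 45186 Ω.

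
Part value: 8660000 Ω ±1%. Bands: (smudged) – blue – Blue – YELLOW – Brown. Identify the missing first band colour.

grey

8660000 Ω = 866 × 10^4.
The first band gives digit 8 of the significand, and 8 is grey.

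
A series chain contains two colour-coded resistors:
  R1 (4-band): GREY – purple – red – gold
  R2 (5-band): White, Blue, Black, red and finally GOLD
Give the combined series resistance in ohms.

R1: grey, violet → 87; red ×10^2 → 8700 Ω.
R2: white, blue, black → 960; red ×10^2 → 96000 Ω.
Series: 8700 + 96000 = 104700 Ω.

104700 Ω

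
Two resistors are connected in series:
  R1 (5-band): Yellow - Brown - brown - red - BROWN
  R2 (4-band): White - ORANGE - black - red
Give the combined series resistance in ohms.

R1: yellow, brown, brown → 411; red ×10^2 → 41100 Ω.
R2: white, orange → 93; black ×1 → 93 Ω.
Series: 41100 + 93 = 41193 Ω.

41193 Ω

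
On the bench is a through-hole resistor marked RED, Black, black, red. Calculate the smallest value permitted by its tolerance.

19.6 Ω

Red → 2 (first significant figure)
Black → 0 (second significant figure)
Black → ×1 multiplier
Red → ±2% tolerance
20 × 1 = 20 Ω
Smallest = 20 × (1 − 2/100) = 19.6 Ω.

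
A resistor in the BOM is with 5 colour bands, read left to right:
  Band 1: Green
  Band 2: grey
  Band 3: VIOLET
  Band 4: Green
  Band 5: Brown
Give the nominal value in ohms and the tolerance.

58700000 Ω ±1%

Green → 5 (first significant figure)
Grey → 8 (second significant figure)
Violet → 7 (third significant figure)
Green → ×10^5 multiplier
Brown → ±1% tolerance
587 × 100000 = 58700000 Ω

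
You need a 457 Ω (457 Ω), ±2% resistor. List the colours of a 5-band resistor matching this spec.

yellow, green, violet, black, red

457 Ω = 457 × 10^0.
4 → yellow
5 → green
7 → violet
Multiplier 10^0 → black.
±2% tolerance → red.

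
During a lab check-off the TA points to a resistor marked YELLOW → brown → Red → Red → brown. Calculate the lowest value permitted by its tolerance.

Yellow → 4 (first significant figure)
Brown → 1 (second significant figure)
Red → 2 (third significant figure)
Red → ×10^2 multiplier
Brown → ±1% tolerance
412 × 100 = 41200 Ω
Lowest = 41200 × (1 − 1/100) = 40788 Ω.

40788 Ω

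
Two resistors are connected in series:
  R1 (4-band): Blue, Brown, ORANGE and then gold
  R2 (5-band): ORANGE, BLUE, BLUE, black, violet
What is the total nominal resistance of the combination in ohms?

R1: blue, brown → 61; orange ×10^3 → 61000 Ω.
R2: orange, blue, blue → 366; black ×1 → 366 Ω.
Series: 61000 + 366 = 61366 Ω.

61366 Ω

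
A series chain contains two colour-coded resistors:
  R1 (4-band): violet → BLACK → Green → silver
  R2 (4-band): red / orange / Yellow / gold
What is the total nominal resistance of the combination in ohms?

R1: violet, black → 70; green ×10^5 → 7000000 Ω.
R2: red, orange → 23; yellow ×10^4 → 230000 Ω.
Series: 7000000 + 230000 = 7230000 Ω.

7230000 Ω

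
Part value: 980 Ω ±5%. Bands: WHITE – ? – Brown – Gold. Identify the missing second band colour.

grey

980 Ω = 98 × 10^1.
The second band gives digit 8 of the significand, and 8 is grey.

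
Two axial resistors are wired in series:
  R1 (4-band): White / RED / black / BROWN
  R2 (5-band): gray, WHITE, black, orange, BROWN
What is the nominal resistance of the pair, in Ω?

890092 Ω

R1: white, red → 92; black ×1 → 92 Ω.
R2: grey, white, black → 890; orange ×10^3 → 890000 Ω.
Series: 92 + 890000 = 890092 Ω.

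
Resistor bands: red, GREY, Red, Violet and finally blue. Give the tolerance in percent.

The last band, blue, is the tolerance band.
Blue corresponds to ±0.25%.

±0.25%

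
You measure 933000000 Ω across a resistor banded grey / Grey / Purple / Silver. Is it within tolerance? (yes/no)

Grey → 8 (first significant figure)
Grey → 8 (second significant figure)
Violet → ×10^7 multiplier
Silver → ±10% tolerance
88 × 10000000 = 880000000 Ω
Allowed range: 792000000 Ω to 968000000 Ω.
933000000 Ω lies inside that range.

yes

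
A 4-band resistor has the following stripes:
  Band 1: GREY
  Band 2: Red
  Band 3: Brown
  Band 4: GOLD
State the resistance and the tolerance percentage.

Grey → 8 (first significant figure)
Red → 2 (second significant figure)
Brown → ×10 multiplier
Gold → ±5% tolerance
82 × 10 = 820 Ω

820 Ω ±5%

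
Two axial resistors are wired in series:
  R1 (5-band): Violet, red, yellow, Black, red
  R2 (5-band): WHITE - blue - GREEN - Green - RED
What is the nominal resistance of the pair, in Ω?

96500724 Ω

R1: violet, red, yellow → 724; black ×1 → 724 Ω.
R2: white, blue, green → 965; green ×10^5 → 96500000 Ω.
Series: 724 + 96500000 = 96500724 Ω.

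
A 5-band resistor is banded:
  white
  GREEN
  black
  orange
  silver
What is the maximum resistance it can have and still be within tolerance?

White → 9 (first significant figure)
Green → 5 (second significant figure)
Black → 0 (third significant figure)
Orange → ×10^3 multiplier
Silver → ±10% tolerance
950 × 1000 = 950000 Ω
Maximum = 950000 × (1 + 10/100) = 1045000 Ω.

1045000 Ω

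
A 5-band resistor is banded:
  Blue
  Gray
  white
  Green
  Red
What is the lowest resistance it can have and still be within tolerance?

67522000 Ω

Blue → 6 (first significant figure)
Grey → 8 (second significant figure)
White → 9 (third significant figure)
Green → ×10^5 multiplier
Red → ±2% tolerance
689 × 100000 = 68900000 Ω
Lowest = 68900000 × (1 − 2/100) = 67522000 Ω.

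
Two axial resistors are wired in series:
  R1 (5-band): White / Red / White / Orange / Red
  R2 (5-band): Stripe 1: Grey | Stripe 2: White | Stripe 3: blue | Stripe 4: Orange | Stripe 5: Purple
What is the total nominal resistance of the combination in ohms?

R1: white, red, white → 929; orange ×10^3 → 929000 Ω.
R2: grey, white, blue → 896; orange ×10^3 → 896000 Ω.
Series: 929000 + 896000 = 1825000 Ω.

1825000 Ω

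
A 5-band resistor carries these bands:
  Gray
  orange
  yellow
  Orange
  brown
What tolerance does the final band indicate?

±1%

The last band, brown, is the tolerance band.
Brown corresponds to ±1%.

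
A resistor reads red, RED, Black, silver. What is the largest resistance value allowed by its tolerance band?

24.2 Ω

Red → 2 (first significant figure)
Red → 2 (second significant figure)
Black → ×1 multiplier
Silver → ±10% tolerance
22 × 1 = 22 Ω
Largest = 22 × (1 + 10/100) = 24.2 Ω.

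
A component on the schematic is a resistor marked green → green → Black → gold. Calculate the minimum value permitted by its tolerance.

Green → 5 (first significant figure)
Green → 5 (second significant figure)
Black → ×1 multiplier
Gold → ±5% tolerance
55 × 1 = 55 Ω
Minimum = 55 × (1 − 5/100) = 52.25 Ω.

52.25 Ω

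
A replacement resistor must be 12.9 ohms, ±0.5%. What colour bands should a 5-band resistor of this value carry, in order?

12.9 Ω = 129 × 10^-1.
1 → brown
2 → red
9 → white
Multiplier 10^-1 → gold.
±0.5% tolerance → green.

brown, red, white, gold, green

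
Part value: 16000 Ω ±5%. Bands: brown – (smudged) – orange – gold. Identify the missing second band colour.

blue

16000 Ω = 16 × 10^3.
The second band gives digit 6 of the significand, and 6 is blue.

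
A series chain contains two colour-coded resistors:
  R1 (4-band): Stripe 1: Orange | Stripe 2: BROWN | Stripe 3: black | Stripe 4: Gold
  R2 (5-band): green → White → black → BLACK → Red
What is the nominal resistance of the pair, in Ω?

621 Ω

R1: orange, brown → 31; black ×1 → 31 Ω.
R2: green, white, black → 590; black ×1 → 590 Ω.
Series: 31 + 590 = 621 Ω.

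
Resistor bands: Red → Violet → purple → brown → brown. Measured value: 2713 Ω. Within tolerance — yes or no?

no

Red → 2 (first significant figure)
Violet → 7 (second significant figure)
Violet → 7 (third significant figure)
Brown → ×10 multiplier
Brown → ±1% tolerance
277 × 10 = 2770 Ω
Allowed range: 2742.3 Ω to 2797.7 Ω.
2713 Ω lies outside that range.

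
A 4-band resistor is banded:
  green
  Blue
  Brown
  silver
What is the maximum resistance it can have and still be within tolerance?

Green → 5 (first significant figure)
Blue → 6 (second significant figure)
Brown → ×10 multiplier
Silver → ±10% tolerance
56 × 10 = 560 Ω
Maximum = 560 × (1 + 10/100) = 616 Ω.

616 Ω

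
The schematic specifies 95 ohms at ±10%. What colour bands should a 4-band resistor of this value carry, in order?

95 Ω = 95 × 10^0.
9 → white
5 → green
Multiplier 10^0 → black.
±10% tolerance → silver.

white, green, black, silver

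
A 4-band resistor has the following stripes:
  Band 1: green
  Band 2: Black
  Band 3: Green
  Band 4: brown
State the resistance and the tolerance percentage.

Green → 5 (first significant figure)
Black → 0 (second significant figure)
Green → ×10^5 multiplier
Brown → ±1% tolerance
50 × 100000 = 5000000 Ω

5000000 Ω ±1%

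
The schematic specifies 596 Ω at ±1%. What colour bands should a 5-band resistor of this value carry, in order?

green, white, blue, black, brown

596 Ω = 596 × 10^0.
5 → green
9 → white
6 → blue
Multiplier 10^0 → black.
±1% tolerance → brown.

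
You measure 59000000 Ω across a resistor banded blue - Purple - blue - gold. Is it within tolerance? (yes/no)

no

Blue → 6 (first significant figure)
Violet → 7 (second significant figure)
Blue → ×10^6 multiplier
Gold → ±5% tolerance
67 × 1000000 = 67000000 Ω
Allowed range: 63650000 Ω to 70350000 Ω.
59000000 Ω lies outside that range.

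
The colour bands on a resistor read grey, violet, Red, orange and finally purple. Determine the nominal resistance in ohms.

872000 Ω

Grey → 8 (first significant figure)
Violet → 7 (second significant figure)
Red → 2 (third significant figure)
Orange → ×10^3 multiplier
872 × 1000 = 872000 Ω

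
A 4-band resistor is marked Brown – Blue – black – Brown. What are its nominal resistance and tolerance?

Brown → 1 (first significant figure)
Blue → 6 (second significant figure)
Black → ×1 multiplier
Brown → ±1% tolerance
16 × 1 = 16 Ω

16 Ω ±1%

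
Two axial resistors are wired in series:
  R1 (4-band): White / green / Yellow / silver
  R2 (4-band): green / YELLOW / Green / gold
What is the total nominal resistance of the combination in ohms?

6350000 Ω

R1: white, green → 95; yellow ×10^4 → 950000 Ω.
R2: green, yellow → 54; green ×10^5 → 5400000 Ω.
Series: 950000 + 5400000 = 6350000 Ω.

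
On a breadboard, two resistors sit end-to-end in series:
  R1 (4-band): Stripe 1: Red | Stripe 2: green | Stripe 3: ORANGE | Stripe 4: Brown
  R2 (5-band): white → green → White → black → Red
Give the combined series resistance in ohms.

25959 Ω

R1: red, green → 25; orange ×10^3 → 25000 Ω.
R2: white, green, white → 959; black ×1 → 959 Ω.
Series: 25000 + 959 = 25959 Ω.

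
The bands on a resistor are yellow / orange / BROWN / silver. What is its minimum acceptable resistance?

Yellow → 4 (first significant figure)
Orange → 3 (second significant figure)
Brown → ×10 multiplier
Silver → ±10% tolerance
43 × 10 = 430 Ω
Minimum = 430 × (1 − 10/100) = 387 Ω.

387 Ω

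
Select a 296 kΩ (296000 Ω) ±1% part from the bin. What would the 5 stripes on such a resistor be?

296000 Ω = 296 × 10^3.
2 → red
9 → white
6 → blue
Multiplier 10^3 → orange.
±1% tolerance → brown.

red, white, blue, orange, brown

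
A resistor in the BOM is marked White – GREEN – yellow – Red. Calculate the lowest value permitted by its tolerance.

White → 9 (first significant figure)
Green → 5 (second significant figure)
Yellow → ×10^4 multiplier
Red → ±2% tolerance
95 × 10000 = 950000 Ω
Lowest = 950000 × (1 − 2/100) = 931000 Ω.

931000 Ω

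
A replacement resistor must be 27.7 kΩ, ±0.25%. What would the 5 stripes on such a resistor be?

27700 Ω = 277 × 10^2.
2 → red
7 → violet
7 → violet
Multiplier 10^2 → red.
±0.25% tolerance → blue.

red, violet, violet, red, blue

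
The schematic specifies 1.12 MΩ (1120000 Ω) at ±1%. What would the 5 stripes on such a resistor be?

brown, brown, red, yellow, brown

1120000 Ω = 112 × 10^4.
1 → brown
1 → brown
2 → red
Multiplier 10^4 → yellow.
±1% tolerance → brown.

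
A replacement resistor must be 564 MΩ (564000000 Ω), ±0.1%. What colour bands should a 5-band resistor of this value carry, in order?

564000000 Ω = 564 × 10^6.
5 → green
6 → blue
4 → yellow
Multiplier 10^6 → blue.
±0.1% tolerance → violet.

green, blue, yellow, blue, violet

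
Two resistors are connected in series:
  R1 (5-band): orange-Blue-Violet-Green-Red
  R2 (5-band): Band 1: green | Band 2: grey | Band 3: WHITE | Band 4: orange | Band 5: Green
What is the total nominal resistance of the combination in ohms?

R1: orange, blue, violet → 367; green ×10^5 → 36700000 Ω.
R2: green, grey, white → 589; orange ×10^3 → 589000 Ω.
Series: 36700000 + 589000 = 37289000 Ω.

37289000 Ω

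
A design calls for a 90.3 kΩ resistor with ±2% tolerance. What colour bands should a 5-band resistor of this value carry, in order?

90300 Ω = 903 × 10^2.
9 → white
0 → black
3 → orange
Multiplier 10^2 → red.
±2% tolerance → red.

white, black, orange, red, red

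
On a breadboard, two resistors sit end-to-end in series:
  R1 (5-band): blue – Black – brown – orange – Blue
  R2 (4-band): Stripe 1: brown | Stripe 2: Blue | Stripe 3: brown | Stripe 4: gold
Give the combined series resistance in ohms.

R1: blue, black, brown → 601; orange ×10^3 → 601000 Ω.
R2: brown, blue → 16; brown ×10 → 160 Ω.
Series: 601000 + 160 = 601160 Ω.

601160 Ω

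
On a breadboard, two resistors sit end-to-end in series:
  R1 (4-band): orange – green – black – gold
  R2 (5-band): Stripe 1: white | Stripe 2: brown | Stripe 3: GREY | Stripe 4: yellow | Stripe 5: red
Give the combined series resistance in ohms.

9180035 Ω

R1: orange, green → 35; black ×1 → 35 Ω.
R2: white, brown, grey → 918; yellow ×10^4 → 9180000 Ω.
Series: 35 + 9180000 = 9180035 Ω.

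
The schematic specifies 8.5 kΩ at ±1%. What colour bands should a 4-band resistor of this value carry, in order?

grey, green, red, brown

8500 Ω = 85 × 10^2.
8 → grey
5 → green
Multiplier 10^2 → red.
±1% tolerance → brown.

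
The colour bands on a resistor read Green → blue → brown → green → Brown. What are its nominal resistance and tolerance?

Green → 5 (first significant figure)
Blue → 6 (second significant figure)
Brown → 1 (third significant figure)
Green → ×10^5 multiplier
Brown → ±1% tolerance
561 × 100000 = 56100000 Ω

56100000 Ω ±1%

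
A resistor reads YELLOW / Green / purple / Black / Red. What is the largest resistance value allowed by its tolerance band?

Yellow → 4 (first significant figure)
Green → 5 (second significant figure)
Violet → 7 (third significant figure)
Black → ×1 multiplier
Red → ±2% tolerance
457 × 1 = 457 Ω
Largest = 457 × (1 + 2/100) = 466.14 Ω.

466.14 Ω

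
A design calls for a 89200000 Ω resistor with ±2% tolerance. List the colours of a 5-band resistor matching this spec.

89200000 Ω = 892 × 10^5.
8 → grey
9 → white
2 → red
Multiplier 10^5 → green.
±2% tolerance → red.

grey, white, red, green, red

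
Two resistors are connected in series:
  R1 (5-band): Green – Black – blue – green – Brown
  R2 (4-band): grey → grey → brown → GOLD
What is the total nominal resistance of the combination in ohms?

R1: green, black, blue → 506; green ×10^5 → 50600000 Ω.
R2: grey, grey → 88; brown ×10 → 880 Ω.
Series: 50600000 + 880 = 50600880 Ω.

50600880 Ω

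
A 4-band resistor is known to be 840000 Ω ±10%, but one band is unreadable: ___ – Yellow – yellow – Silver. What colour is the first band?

grey

840000 Ω = 84 × 10^4.
The first band gives digit 8 of the significand, and 8 is grey.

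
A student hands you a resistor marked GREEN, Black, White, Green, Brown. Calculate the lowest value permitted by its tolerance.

50391000 Ω

Green → 5 (first significant figure)
Black → 0 (second significant figure)
White → 9 (third significant figure)
Green → ×10^5 multiplier
Brown → ±1% tolerance
509 × 100000 = 50900000 Ω
Lowest = 50900000 × (1 − 1/100) = 50391000 Ω.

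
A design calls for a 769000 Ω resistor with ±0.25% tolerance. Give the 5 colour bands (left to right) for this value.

769000 Ω = 769 × 10^3.
7 → violet
6 → blue
9 → white
Multiplier 10^3 → orange.
±0.25% tolerance → blue.

violet, blue, white, orange, blue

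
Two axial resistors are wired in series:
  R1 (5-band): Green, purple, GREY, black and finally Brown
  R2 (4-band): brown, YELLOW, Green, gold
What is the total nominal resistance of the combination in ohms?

1400578 Ω

R1: green, violet, grey → 578; black ×1 → 578 Ω.
R2: brown, yellow → 14; green ×10^5 → 1400000 Ω.
Series: 578 + 1400000 = 1400578 Ω.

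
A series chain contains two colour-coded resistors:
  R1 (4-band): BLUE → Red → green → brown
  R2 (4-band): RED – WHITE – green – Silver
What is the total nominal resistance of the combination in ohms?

R1: blue, red → 62; green ×10^5 → 6200000 Ω.
R2: red, white → 29; green ×10^5 → 2900000 Ω.
Series: 6200000 + 2900000 = 9100000 Ω.

9100000 Ω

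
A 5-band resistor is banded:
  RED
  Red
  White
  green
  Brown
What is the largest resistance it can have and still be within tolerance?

Red → 2 (first significant figure)
Red → 2 (second significant figure)
White → 9 (third significant figure)
Green → ×10^5 multiplier
Brown → ±1% tolerance
229 × 100000 = 22900000 Ω
Largest = 22900000 × (1 + 1/100) = 23129000 Ω.

23129000 Ω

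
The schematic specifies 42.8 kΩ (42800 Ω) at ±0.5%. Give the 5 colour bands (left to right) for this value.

42800 Ω = 428 × 10^2.
4 → yellow
2 → red
8 → grey
Multiplier 10^2 → red.
±0.5% tolerance → green.

yellow, red, grey, red, green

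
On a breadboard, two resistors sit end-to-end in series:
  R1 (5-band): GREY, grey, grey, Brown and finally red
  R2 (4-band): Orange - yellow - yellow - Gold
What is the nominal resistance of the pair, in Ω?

R1: grey, grey, grey → 888; brown ×10 → 8880 Ω.
R2: orange, yellow → 34; yellow ×10^4 → 340000 Ω.
Series: 8880 + 340000 = 348880 Ω.

348880 Ω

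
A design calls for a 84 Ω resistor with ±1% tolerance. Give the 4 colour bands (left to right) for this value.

grey, yellow, black, brown

84 Ω = 84 × 10^0.
8 → grey
4 → yellow
Multiplier 10^0 → black.
±1% tolerance → brown.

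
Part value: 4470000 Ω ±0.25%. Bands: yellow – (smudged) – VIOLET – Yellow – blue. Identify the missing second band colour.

yellow

4470000 Ω = 447 × 10^4.
The second band gives digit 4 of the significand, and 4 is yellow.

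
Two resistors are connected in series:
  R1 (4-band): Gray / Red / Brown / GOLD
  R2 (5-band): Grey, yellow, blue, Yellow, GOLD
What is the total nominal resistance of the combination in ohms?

8460820 Ω

R1: grey, red → 82; brown ×10 → 820 Ω.
R2: grey, yellow, blue → 846; yellow ×10^4 → 8460000 Ω.
Series: 820 + 8460000 = 8460820 Ω.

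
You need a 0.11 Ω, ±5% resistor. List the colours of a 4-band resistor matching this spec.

brown, brown, silver, gold

0.11 Ω = 11 × 10^-2.
1 → brown
1 → brown
Multiplier 10^-2 → silver.
±5% tolerance → gold.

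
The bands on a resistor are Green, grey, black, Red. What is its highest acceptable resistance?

Green → 5 (first significant figure)
Grey → 8 (second significant figure)
Black → ×1 multiplier
Red → ±2% tolerance
58 × 1 = 58 Ω
Highest = 58 × (1 + 2/100) = 59.16 Ω.

59.16 Ω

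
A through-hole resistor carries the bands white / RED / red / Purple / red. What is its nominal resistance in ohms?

White → 9 (first significant figure)
Red → 2 (second significant figure)
Red → 2 (third significant figure)
Violet → ×10^7 multiplier
922 × 10000000 = 9220000000 Ω

9220000000 Ω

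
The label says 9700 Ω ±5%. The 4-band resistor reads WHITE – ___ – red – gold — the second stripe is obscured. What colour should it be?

9700 Ω = 97 × 10^2.
The second band gives digit 7 of the significand, and 7 is violet.

violet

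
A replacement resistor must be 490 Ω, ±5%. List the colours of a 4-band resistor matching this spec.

yellow, white, brown, gold

490 Ω = 49 × 10^1.
4 → yellow
9 → white
Multiplier 10^1 → brown.
±5% tolerance → gold.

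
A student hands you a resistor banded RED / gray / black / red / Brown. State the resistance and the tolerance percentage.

Red → 2 (first significant figure)
Grey → 8 (second significant figure)
Black → 0 (third significant figure)
Red → ×10^2 multiplier
Brown → ±1% tolerance
280 × 100 = 28000 Ω

28000 Ω ±1%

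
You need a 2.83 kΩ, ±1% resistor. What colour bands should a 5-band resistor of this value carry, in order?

red, grey, orange, brown, brown

2830 Ω = 283 × 10^1.
2 → red
8 → grey
3 → orange
Multiplier 10^1 → brown.
±1% tolerance → brown.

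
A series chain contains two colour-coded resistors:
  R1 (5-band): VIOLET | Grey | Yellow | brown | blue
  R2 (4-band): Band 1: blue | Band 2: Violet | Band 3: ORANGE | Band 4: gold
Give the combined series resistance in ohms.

74840 Ω

R1: violet, grey, yellow → 784; brown ×10 → 7840 Ω.
R2: blue, violet → 67; orange ×10^3 → 67000 Ω.
Series: 7840 + 67000 = 74840 Ω.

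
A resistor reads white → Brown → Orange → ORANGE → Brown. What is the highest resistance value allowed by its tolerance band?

922130 Ω

White → 9 (first significant figure)
Brown → 1 (second significant figure)
Orange → 3 (third significant figure)
Orange → ×10^3 multiplier
Brown → ±1% tolerance
913 × 1000 = 913000 Ω
Highest = 913000 × (1 + 1/100) = 922130 Ω.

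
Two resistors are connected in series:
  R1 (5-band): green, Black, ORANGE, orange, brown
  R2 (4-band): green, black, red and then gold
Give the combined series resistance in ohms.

508000 Ω

R1: green, black, orange → 503; orange ×10^3 → 503000 Ω.
R2: green, black → 50; red ×10^2 → 5000 Ω.
Series: 503000 + 5000 = 508000 Ω.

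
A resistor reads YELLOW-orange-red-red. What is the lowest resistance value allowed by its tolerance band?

4214 Ω

Yellow → 4 (first significant figure)
Orange → 3 (second significant figure)
Red → ×10^2 multiplier
Red → ±2% tolerance
43 × 100 = 4300 Ω
Lowest = 4300 × (1 − 2/100) = 4214 Ω.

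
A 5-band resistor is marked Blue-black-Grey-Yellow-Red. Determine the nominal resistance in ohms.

6080000 Ω

Blue → 6 (first significant figure)
Black → 0 (second significant figure)
Grey → 8 (third significant figure)
Yellow → ×10^4 multiplier
608 × 10000 = 6080000 Ω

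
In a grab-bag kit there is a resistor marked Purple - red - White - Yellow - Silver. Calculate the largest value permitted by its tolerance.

Violet → 7 (first significant figure)
Red → 2 (second significant figure)
White → 9 (third significant figure)
Yellow → ×10^4 multiplier
Silver → ±10% tolerance
729 × 10000 = 7290000 Ω
Largest = 7290000 × (1 + 10/100) = 8019000 Ω.

8019000 Ω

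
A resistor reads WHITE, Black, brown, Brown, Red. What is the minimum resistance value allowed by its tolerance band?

White → 9 (first significant figure)
Black → 0 (second significant figure)
Brown → 1 (third significant figure)
Brown → ×10 multiplier
Red → ±2% tolerance
901 × 10 = 9010 Ω
Minimum = 9010 × (1 − 2/100) = 8829.8 Ω.

8829.8 Ω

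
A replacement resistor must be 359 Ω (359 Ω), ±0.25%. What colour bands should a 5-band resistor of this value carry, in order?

359 Ω = 359 × 10^0.
3 → orange
5 → green
9 → white
Multiplier 10^0 → black.
±0.25% tolerance → blue.

orange, green, white, black, blue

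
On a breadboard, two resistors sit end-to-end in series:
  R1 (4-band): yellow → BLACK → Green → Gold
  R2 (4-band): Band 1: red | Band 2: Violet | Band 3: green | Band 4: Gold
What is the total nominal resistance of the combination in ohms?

R1: yellow, black → 40; green ×10^5 → 4000000 Ω.
R2: red, violet → 27; green ×10^5 → 2700000 Ω.
Series: 4000000 + 2700000 = 6700000 Ω.

6700000 Ω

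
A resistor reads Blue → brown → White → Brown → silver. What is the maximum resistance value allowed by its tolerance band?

6809 Ω

Blue → 6 (first significant figure)
Brown → 1 (second significant figure)
White → 9 (third significant figure)
Brown → ×10 multiplier
Silver → ±10% tolerance
619 × 10 = 6190 Ω
Maximum = 6190 × (1 + 10/100) = 6809 Ω.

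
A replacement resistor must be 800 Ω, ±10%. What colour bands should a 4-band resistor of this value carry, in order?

grey, black, brown, silver

800 Ω = 80 × 10^1.
8 → grey
0 → black
Multiplier 10^1 → brown.
±10% tolerance → silver.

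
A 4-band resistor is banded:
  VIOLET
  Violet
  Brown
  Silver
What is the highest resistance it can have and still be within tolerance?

Violet → 7 (first significant figure)
Violet → 7 (second significant figure)
Brown → ×10 multiplier
Silver → ±10% tolerance
77 × 10 = 770 Ω
Highest = 770 × (1 + 10/100) = 847 Ω.

847 Ω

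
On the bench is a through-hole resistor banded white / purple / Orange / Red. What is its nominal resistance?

97000 Ω

White → 9 (first significant figure)
Violet → 7 (second significant figure)
Orange → ×10^3 multiplier
97 × 1000 = 97000 Ω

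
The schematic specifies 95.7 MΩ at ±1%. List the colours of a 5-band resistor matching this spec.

95700000 Ω = 957 × 10^5.
9 → white
5 → green
7 → violet
Multiplier 10^5 → green.
±1% tolerance → brown.

white, green, violet, green, brown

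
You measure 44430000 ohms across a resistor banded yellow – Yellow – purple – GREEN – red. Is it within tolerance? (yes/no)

yes

Yellow → 4 (first significant figure)
Yellow → 4 (second significant figure)
Violet → 7 (third significant figure)
Green → ×10^5 multiplier
Red → ±2% tolerance
447 × 100000 = 44700000 Ω
Allowed range: 43806000 Ω to 45594000 Ω.
44430000 ohms lies inside that range.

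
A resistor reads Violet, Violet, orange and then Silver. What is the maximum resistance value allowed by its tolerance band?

Violet → 7 (first significant figure)
Violet → 7 (second significant figure)
Orange → ×10^3 multiplier
Silver → ±10% tolerance
77 × 1000 = 77000 Ω
Maximum = 77000 × (1 + 10/100) = 84700 Ω.

84700 Ω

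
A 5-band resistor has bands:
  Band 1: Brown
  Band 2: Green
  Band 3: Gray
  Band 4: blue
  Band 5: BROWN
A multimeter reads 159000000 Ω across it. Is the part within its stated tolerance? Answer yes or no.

yes

Brown → 1 (first significant figure)
Green → 5 (second significant figure)
Grey → 8 (third significant figure)
Blue → ×10^6 multiplier
Brown → ±1% tolerance
158 × 1000000 = 158000000 Ω
Allowed range: 156420000 Ω to 159580000 Ω.
159000000 Ω lies inside that range.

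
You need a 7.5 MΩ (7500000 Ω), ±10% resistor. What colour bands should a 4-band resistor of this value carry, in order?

violet, green, green, silver

7500000 Ω = 75 × 10^5.
7 → violet
5 → green
Multiplier 10^5 → green.
±10% tolerance → silver.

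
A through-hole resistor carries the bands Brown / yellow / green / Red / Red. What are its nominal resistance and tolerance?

Brown → 1 (first significant figure)
Yellow → 4 (second significant figure)
Green → 5 (third significant figure)
Red → ×10^2 multiplier
Red → ±2% tolerance
145 × 100 = 14500 Ω

14500 Ω ±2%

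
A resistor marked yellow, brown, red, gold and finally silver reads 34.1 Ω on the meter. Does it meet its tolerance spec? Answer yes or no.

no

Yellow → 4 (first significant figure)
Brown → 1 (second significant figure)
Red → 2 (third significant figure)
Gold → ×0.1 multiplier
Silver → ±10% tolerance
412 × 0.1 = 41.2 Ω
Allowed range: 37.08 Ω to 45.32 Ω.
34.1 Ω lies outside that range.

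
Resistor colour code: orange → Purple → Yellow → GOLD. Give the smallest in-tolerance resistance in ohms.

Orange → 3 (first significant figure)
Violet → 7 (second significant figure)
Yellow → ×10^4 multiplier
Gold → ±5% tolerance
37 × 10000 = 370000 Ω
Smallest = 370000 × (1 − 5/100) = 351500 Ω.

351500 Ω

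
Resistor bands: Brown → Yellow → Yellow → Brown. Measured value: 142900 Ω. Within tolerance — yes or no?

Brown → 1 (first significant figure)
Yellow → 4 (second significant figure)
Yellow → ×10^4 multiplier
Brown → ±1% tolerance
14 × 10000 = 140000 Ω
Allowed range: 138600 Ω to 141400 Ω.
142900 Ω lies outside that range.

no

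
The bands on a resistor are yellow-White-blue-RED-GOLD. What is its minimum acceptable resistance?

Yellow → 4 (first significant figure)
White → 9 (second significant figure)
Blue → 6 (third significant figure)
Red → ×10^2 multiplier
Gold → ±5% tolerance
496 × 100 = 49600 Ω
Minimum = 49600 × (1 − 5/100) = 47120 Ω.

47120 Ω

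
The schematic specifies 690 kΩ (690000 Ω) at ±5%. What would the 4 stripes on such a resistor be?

690000 Ω = 69 × 10^4.
6 → blue
9 → white
Multiplier 10^4 → yellow.
±5% tolerance → gold.

blue, white, yellow, gold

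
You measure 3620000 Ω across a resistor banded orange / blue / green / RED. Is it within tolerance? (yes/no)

yes

Orange → 3 (first significant figure)
Blue → 6 (second significant figure)
Green → ×10^5 multiplier
Red → ±2% tolerance
36 × 100000 = 3600000 Ω
Allowed range: 3528000 Ω to 3672000 Ω.
3620000 Ω lies inside that range.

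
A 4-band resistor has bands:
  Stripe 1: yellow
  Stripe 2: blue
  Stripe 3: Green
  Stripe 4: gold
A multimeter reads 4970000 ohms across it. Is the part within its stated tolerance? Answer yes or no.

Yellow → 4 (first significant figure)
Blue → 6 (second significant figure)
Green → ×10^5 multiplier
Gold → ±5% tolerance
46 × 100000 = 4600000 Ω
Allowed range: 4370000 Ω to 4830000 Ω.
4970000 ohms lies outside that range.

no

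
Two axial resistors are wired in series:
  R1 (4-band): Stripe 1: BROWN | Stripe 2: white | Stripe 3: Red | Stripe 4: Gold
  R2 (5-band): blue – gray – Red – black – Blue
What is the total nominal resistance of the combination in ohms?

2582 Ω

R1: brown, white → 19; red ×10^2 → 1900 Ω.
R2: blue, grey, red → 682; black ×1 → 682 Ω.
Series: 1900 + 682 = 2582 Ω.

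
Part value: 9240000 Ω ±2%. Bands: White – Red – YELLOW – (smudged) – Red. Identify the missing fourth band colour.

yellow

9240000 Ω = 924 × 10^4.
The fourth band is the multiplier, 10^4, which is yellow.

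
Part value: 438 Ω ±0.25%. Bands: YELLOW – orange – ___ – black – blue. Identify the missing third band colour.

438 Ω = 438 × 10^0.
The third band gives digit 8 of the significand, and 8 is grey.

grey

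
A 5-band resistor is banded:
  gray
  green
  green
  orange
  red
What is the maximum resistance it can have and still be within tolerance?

872100 Ω

Grey → 8 (first significant figure)
Green → 5 (second significant figure)
Green → 5 (third significant figure)
Orange → ×10^3 multiplier
Red → ±2% tolerance
855 × 1000 = 855000 Ω
Maximum = 855000 × (1 + 2/100) = 872100 Ω.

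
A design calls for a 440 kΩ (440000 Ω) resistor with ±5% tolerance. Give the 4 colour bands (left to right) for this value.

yellow, yellow, yellow, gold

440000 Ω = 44 × 10^4.
4 → yellow
4 → yellow
Multiplier 10^4 → yellow.
±5% tolerance → gold.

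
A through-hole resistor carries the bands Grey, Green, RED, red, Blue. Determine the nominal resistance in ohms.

Grey → 8 (first significant figure)
Green → 5 (second significant figure)
Red → 2 (third significant figure)
Red → ×10^2 multiplier
852 × 100 = 85200 Ω

85200 Ω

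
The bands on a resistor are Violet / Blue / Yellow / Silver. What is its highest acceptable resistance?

Violet → 7 (first significant figure)
Blue → 6 (second significant figure)
Yellow → ×10^4 multiplier
Silver → ±10% tolerance
76 × 10000 = 760000 Ω
Highest = 760000 × (1 + 10/100) = 836000 Ω.

836000 Ω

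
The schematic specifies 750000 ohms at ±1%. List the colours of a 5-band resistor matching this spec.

violet, green, black, orange, brown

750000 Ω = 750 × 10^3.
7 → violet
5 → green
0 → black
Multiplier 10^3 → orange.
±1% tolerance → brown.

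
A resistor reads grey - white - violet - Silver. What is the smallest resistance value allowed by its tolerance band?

801000000 Ω

Grey → 8 (first significant figure)
White → 9 (second significant figure)
Violet → ×10^7 multiplier
Silver → ±10% tolerance
89 × 10000000 = 890000000 Ω
Smallest = 890000000 × (1 − 10/100) = 801000000 Ω.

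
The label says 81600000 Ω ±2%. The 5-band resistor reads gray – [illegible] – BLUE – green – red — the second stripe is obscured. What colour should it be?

81600000 Ω = 816 × 10^5.
The second band gives digit 1 of the significand, and 1 is brown.

brown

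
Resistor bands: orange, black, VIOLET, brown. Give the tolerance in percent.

±1%

The last band, brown, is the tolerance band.
Brown corresponds to ±1%.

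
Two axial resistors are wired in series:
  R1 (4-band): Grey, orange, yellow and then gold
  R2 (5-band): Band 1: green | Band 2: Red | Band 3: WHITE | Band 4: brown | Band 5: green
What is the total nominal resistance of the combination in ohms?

835290 Ω

R1: grey, orange → 83; yellow ×10^4 → 830000 Ω.
R2: green, red, white → 529; brown ×10 → 5290 Ω.
Series: 830000 + 5290 = 835290 Ω.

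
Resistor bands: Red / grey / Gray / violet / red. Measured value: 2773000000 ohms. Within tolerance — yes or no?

no

Red → 2 (first significant figure)
Grey → 8 (second significant figure)
Grey → 8 (third significant figure)
Violet → ×10^7 multiplier
Red → ±2% tolerance
288 × 10000000 = 2880000000 Ω
Allowed range: 2822400000 Ω to 2937600000 Ω.
2773000000 ohms lies outside that range.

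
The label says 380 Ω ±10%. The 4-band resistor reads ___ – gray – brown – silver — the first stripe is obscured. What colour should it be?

orange

380 Ω = 38 × 10^1.
The first band gives digit 3 of the significand, and 3 is orange.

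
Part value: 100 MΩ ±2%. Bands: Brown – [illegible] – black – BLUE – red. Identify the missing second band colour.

black

100000000 Ω = 100 × 10^6.
The second band gives digit 0 of the significand, and 0 is black.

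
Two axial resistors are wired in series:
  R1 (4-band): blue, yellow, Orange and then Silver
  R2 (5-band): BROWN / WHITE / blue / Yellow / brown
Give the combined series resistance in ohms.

R1: blue, yellow → 64; orange ×10^3 → 64000 Ω.
R2: brown, white, blue → 196; yellow ×10^4 → 1960000 Ω.
Series: 64000 + 1960000 = 2024000 Ω.

2024000 Ω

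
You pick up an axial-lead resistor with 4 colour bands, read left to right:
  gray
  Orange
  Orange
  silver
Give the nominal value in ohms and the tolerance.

Grey → 8 (first significant figure)
Orange → 3 (second significant figure)
Orange → ×10^3 multiplier
Silver → ±10% tolerance
83 × 1000 = 83000 Ω

83000 Ω ±10%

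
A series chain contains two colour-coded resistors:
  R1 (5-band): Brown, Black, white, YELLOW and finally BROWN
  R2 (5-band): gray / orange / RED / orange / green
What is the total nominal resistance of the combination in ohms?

1922000 Ω

R1: brown, black, white → 109; yellow ×10^4 → 1090000 Ω.
R2: grey, orange, red → 832; orange ×10^3 → 832000 Ω.
Series: 1090000 + 832000 = 1922000 Ω.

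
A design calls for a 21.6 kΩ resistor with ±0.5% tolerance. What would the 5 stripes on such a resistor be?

red, brown, blue, red, green

21600 Ω = 216 × 10^2.
2 → red
1 → brown
6 → blue
Multiplier 10^2 → red.
±0.5% tolerance → green.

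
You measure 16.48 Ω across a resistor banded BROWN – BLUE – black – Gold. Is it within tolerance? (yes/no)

yes

Brown → 1 (first significant figure)
Blue → 6 (second significant figure)
Black → ×1 multiplier
Gold → ±5% tolerance
16 × 1 = 16 Ω
Allowed range: 15.2 Ω to 16.8 Ω.
16.48 Ω lies inside that range.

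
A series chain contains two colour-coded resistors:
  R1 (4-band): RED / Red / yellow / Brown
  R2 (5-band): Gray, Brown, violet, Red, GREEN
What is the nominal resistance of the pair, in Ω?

301700 Ω

R1: red, red → 22; yellow ×10^4 → 220000 Ω.
R2: grey, brown, violet → 817; red ×10^2 → 81700 Ω.
Series: 220000 + 81700 = 301700 Ω.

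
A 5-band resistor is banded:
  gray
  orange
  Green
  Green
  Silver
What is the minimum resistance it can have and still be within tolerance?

75150000 Ω

Grey → 8 (first significant figure)
Orange → 3 (second significant figure)
Green → 5 (third significant figure)
Green → ×10^5 multiplier
Silver → ±10% tolerance
835 × 100000 = 83500000 Ω
Minimum = 83500000 × (1 − 10/100) = 75150000 Ω.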